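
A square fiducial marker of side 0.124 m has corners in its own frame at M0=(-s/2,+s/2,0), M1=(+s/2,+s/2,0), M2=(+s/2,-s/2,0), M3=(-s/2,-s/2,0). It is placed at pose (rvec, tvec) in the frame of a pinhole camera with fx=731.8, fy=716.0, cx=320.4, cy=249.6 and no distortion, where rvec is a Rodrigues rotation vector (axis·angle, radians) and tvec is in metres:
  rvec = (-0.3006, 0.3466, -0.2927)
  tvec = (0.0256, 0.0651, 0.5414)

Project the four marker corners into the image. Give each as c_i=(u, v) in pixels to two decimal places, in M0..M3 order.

Intrinsics K: fx=731.8, fy=716.0, cx=320.4, cy=249.6
Marker side s = 0.124 m; corners in marker frame (Z=0):
  M0 = (-0.0620, +0.0620, 0)
  M1 = (+0.0620, +0.0620, 0)
  M2 = (+0.0620, -0.0620, 0)
  M3 = (-0.0620, -0.0620, 0)
rvec = (-0.3006, 0.3466, -0.2927), |rvec| = θ = 0.54421 rad = 31.181°
Rodrigues: sinθ=0.51774, 1−cosθ=0.14446; R = I + sinθ·[k]× + (1−cosθ)·[k]×²:
    [+0.89961 +0.22764 +0.37266]
    [-0.32929 +0.91413 +0.23650]
    [-0.28683 -0.33547 +0.89733]
t = (0.0256, 0.0651, 0.5414) m
M0: Pc = R·M0+t = (-0.01606, +0.14219, +0.53838); u = 731.8·(-0.01606)/0.53838 + 320.4 = 298.5676, v = 716.0·(+0.14219)/0.53838 + 249.6 = 438.7019
M1: Pc = R·M1+t = (+0.09549, +0.10136, +0.50282); u = 731.8·(+0.09549)/0.50282 + 320.4 = 459.3757, v = 716.0·(+0.10136)/0.50282 + 249.6 = 393.9349
M2: Pc = R·M2+t = (+0.06726, -0.01199, +0.54442); u = 731.8·(+0.06726)/0.54442 + 320.4 = 410.8132, v = 716.0·(-0.01199)/0.54442 + 249.6 = 233.8284
M3: Pc = R·M3+t = (-0.04429, +0.02884, +0.57998); u = 731.8·(-0.04429)/0.57998 + 320.4 = 264.5167, v = 716.0·(+0.02884)/0.57998 + 249.6 = 285.2028

c0=(298.57, 438.70) c1=(459.38, 393.93) c2=(410.81, 233.83) c3=(264.52, 285.20)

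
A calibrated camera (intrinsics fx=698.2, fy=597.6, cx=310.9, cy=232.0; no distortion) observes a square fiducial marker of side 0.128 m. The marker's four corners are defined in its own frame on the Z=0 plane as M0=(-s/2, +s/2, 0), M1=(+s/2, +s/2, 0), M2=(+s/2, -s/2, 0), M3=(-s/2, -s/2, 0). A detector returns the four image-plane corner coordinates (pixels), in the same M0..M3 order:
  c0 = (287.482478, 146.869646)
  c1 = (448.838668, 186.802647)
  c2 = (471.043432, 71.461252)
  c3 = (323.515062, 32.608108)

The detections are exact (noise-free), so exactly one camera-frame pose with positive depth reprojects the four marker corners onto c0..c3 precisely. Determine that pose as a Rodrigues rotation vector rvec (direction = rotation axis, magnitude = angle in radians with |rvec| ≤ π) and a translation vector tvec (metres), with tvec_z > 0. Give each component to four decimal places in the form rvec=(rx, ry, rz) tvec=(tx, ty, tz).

Intrinsics K: fx=698.2, fy=597.6, cx=310.9, cy=232.0
Marker side s = 0.128 m; corners in marker frame (Z=0):
  M0 = (-0.0640, +0.0640, 0)
  M1 = (+0.0640, +0.0640, 0)
  M2 = (+0.0640, -0.0640, 0)
  M3 = (-0.0640, -0.0640, 0)
Detected image corners:
  c0 = (287.482478, 146.869646) px
  c1 = (448.838668, 186.802647) px
  c2 = (471.043432, 71.461252) px
  c3 = (323.515062, 32.608108) px
Planar DLT: solve 8×8 A·h = b for H (H[2,2]=1):
  H  [+1264.12740 -483.36856 +384.11724]
  H  [+324.69487 +823.60773 +107.17127]
  H  [+0.15642 -0.66999 +1.00000]
B = K⁻¹H; ‖b₁‖=1.813316, ‖b₂‖=1.813316; λ = 2/(‖b₁‖+‖b₂‖) = 0.551476, sign → tz>0 ⇒ λ=+0.551476
r₁ = λ·B[:,0] = (+0.96007,+0.26615,+0.08626); r₂ = λ·B[:,1] = (-0.21726,+0.90348,-0.36948)
r₃ = r₁×r₂ = (-0.17627,+0.33599,+0.92522); SVD([r₁ r₂ r₃]) → R = UVᵀ:
  R  [+0.96007 -0.21726 -0.17627]
  R  [+0.26615 +0.90348 +0.33599]
  R  [+0.08626 -0.36948 +0.92522]
t = (+0.05783, -0.11519, +0.55148) m
tr R = 2.788771; θ = arccos((tr R − 1)/2) = 0.463741 rad = 26.570°
axis k = ((R−Rᵀ)₃₂, (R−Rᵀ)₁₃, (R−Rᵀ)₂₁) / (2 sinθ) = (-0.788596, -0.293462, +0.540367)
rvec = θ·k = (-0.365704, -0.136091, +0.250591)

rvec=(-0.3657, -0.1361, 0.2506) tvec=(0.0578, -0.1152, 0.5515)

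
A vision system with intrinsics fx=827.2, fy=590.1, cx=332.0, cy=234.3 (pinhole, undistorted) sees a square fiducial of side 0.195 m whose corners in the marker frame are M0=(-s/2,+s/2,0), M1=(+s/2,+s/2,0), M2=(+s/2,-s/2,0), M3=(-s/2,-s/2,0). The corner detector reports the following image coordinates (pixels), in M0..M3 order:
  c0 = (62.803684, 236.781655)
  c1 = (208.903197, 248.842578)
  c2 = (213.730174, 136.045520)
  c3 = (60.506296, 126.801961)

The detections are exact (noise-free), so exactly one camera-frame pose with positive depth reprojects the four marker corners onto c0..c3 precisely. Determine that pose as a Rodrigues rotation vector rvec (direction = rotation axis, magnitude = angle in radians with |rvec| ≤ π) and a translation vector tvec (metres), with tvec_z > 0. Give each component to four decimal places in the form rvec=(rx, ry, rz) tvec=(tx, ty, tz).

Intrinsics K: fx=827.2, fy=590.1, cx=332.0, cy=234.3
Marker side s = 0.195 m; corners in marker frame (Z=0):
  M0 = (-0.0975, +0.0975, 0)
  M1 = (+0.0975, +0.0975, 0)
  M2 = (+0.0975, -0.0975, 0)
  M3 = (-0.0975, -0.0975, 0)
Detected image corners:
  c0 = (62.803684, 236.781655) px
  c1 = (208.903197, 248.842578) px
  c2 = (213.730174, 136.045520) px
  c3 = (60.506296, 126.801961) px
Planar DLT: solve 8×8 A·h = b for H (H[2,2]=1):
  H  [+746.19055 +26.92859 +135.35508]
  H  [+26.18190 +616.55186 +188.35710]
  H  [-0.15293 +0.24283 +1.00000]
B = K⁻¹H; ‖b₁‖=0.981153, ‖b₂‖=0.981153; λ = 2/(‖b₁‖+‖b₂‖) = 1.019209, sign → tz>0 ⇒ λ=+1.019209
r₁ = λ·B[:,0] = (+0.98195,+0.10711,-0.15587); r₂ = λ·B[:,1] = (-0.06615,+0.96663,+0.24749)
r₃ = r₁×r₂ = (+0.17717,-0.23271,+0.95627); SVD([r₁ r₂ r₃]) → R = UVᵀ:
  R  [+0.98195 -0.06615 +0.17717]
  R  [+0.10711 +0.96663 -0.23271]
  R  [-0.15587 +0.24749 +0.95627]
t = (-0.24229, -0.07935, +1.01921) m
tr R = 2.904854; θ = arccos((tr R − 1)/2) = 0.309694 rad = 17.744°
axis k = ((R−Rᵀ)₃₂, (R−Rᵀ)₁₃, (R−Rᵀ)₂₁) / (2 sinθ) = (+0.787820, +0.546389, +0.284250)
rvec = θ·k = (+0.243983, +0.169213, +0.088031)

rvec=(0.2440, 0.1692, 0.0880) tvec=(-0.2423, -0.0794, 1.0192)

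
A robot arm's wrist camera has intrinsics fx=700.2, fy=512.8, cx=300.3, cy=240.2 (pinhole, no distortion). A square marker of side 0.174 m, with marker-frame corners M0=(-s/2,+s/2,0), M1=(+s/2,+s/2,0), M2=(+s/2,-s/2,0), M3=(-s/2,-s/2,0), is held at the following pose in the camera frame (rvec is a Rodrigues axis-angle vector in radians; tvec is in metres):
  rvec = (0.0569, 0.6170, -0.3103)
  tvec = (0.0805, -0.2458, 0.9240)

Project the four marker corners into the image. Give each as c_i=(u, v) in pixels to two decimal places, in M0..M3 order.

c0=(329.00, 166.49) c1=(440.22, 130.39) c2=(397.05, 34.39) c3=(291.04, 80.11)

Intrinsics K: fx=700.2, fy=512.8, cx=300.3, cy=240.2
Marker side s = 0.174 m; corners in marker frame (Z=0):
  M0 = (-0.0870, +0.0870, 0)
  M1 = (+0.0870, +0.0870, 0)
  M2 = (+0.0870, -0.0870, 0)
  M3 = (-0.0870, -0.0870, 0)
rvec = (0.0569, 0.6170, -0.3103), |rvec| = θ = 0.69297 rad = 39.704°
Rodrigues: sinθ=0.63883, 1−cosθ=0.23065; R = I + sinθ·[k]× + (1−cosθ)·[k]×²:
    [+0.77090 +0.30292 +0.56031]
    [-0.26919 +0.95220 -0.14441]
    [-0.57727 -0.03950 +0.81560]
t = (0.0805, -0.2458, 0.9240) m
M0: Pc = R·M0+t = (+0.03979, -0.13954, +0.97079); u = 700.2·(+0.03979)/0.97079 + 300.3 = 328.9958, v = 512.8·(-0.13954)/0.97079 + 240.2 = 166.4910
M1: Pc = R·M1+t = (+0.17392, -0.18638, +0.87034); u = 700.2·(+0.17392)/0.87034 + 300.3 = 440.2228, v = 512.8·(-0.18638)/0.87034 + 240.2 = 130.3868
M2: Pc = R·M2+t = (+0.12121, -0.35206, +0.87721); u = 700.2·(+0.12121)/0.87721 + 300.3 = 397.0548, v = 512.8·(-0.35206)/0.87721 + 240.2 = 34.3930
M3: Pc = R·M3+t = (-0.01292, -0.30522, +0.97766); u = 700.2·(-0.01292)/0.97766 + 300.3 = 291.0449, v = 512.8·(-0.30522)/0.97766 + 240.2 = 80.1058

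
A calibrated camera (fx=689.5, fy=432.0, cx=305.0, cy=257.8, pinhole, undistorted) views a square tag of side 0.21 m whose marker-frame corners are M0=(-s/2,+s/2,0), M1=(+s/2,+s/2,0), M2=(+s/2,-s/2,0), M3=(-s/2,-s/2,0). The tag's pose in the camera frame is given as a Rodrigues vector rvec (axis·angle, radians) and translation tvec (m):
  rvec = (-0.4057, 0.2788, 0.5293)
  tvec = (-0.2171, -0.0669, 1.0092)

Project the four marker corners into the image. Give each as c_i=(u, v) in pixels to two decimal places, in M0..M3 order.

c0=(60.05, 245.28) c1=(168.11, 285.80) c2=(254.46, 212.85) c3=(146.70, 179.79)

Intrinsics K: fx=689.5, fy=432.0, cx=305.0, cy=257.8
Marker side s = 0.21 m; corners in marker frame (Z=0):
  M0 = (-0.1050, +0.1050, 0)
  M1 = (+0.1050, +0.1050, 0)
  M2 = (+0.1050, -0.1050, 0)
  M3 = (-0.1050, -0.1050, 0)
rvec = (-0.4057, 0.2788, 0.5293), |rvec| = θ = 0.72283 rad = 41.415°
Rodrigues: sinθ=0.66151, 1−cosθ=0.25006; R = I + sinθ·[k]× + (1−cosθ)·[k]×²:
    [+0.82871 -0.53853 +0.15237]
    [+0.43026 +0.78714 +0.44191]
    [-0.35792 -0.30066 +0.88402]
t = (-0.2171, -0.0669, 1.0092) m
M0: Pc = R·M0+t = (-0.36066, -0.02943, +1.01521); u = 689.5·(-0.36066)/1.01521 + 305.0 = 60.0508, v = 432.0·(-0.02943)/1.01521 + 257.8 = 245.2776
M1: Pc = R·M1+t = (-0.18663, +0.06093, +0.94005); u = 689.5·(-0.18663)/0.94005 + 305.0 = 168.1113, v = 432.0·(+0.06093)/0.94005 + 257.8 = 285.7992
M2: Pc = R·M2+t = (-0.07354, -0.10437, +1.00319); u = 689.5·(-0.07354)/1.00319 + 305.0 = 254.4558, v = 432.0·(-0.10437)/1.00319 + 257.8 = 212.8545
M3: Pc = R·M3+t = (-0.24757, -0.19473, +1.07835); u = 689.5·(-0.24757)/1.07835 + 305.0 = 146.7038, v = 432.0·(-0.19473)/1.07835 + 257.8 = 179.7900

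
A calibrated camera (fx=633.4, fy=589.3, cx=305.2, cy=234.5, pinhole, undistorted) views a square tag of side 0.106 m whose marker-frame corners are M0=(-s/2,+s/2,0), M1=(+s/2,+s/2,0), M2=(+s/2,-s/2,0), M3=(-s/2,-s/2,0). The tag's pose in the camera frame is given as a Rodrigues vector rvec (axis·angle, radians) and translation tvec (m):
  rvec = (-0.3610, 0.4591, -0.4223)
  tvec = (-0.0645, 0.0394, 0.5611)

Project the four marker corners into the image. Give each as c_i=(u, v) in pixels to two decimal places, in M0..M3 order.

c0=(201.35, 350.09) c1=(299.01, 302.32) c2=(262.99, 202.73) c3=(174.81, 253.03)

Intrinsics K: fx=633.4, fy=589.3, cx=305.2, cy=234.5
Marker side s = 0.106 m; corners in marker frame (Z=0):
  M0 = (-0.0530, +0.0530, 0)
  M1 = (+0.0530, +0.0530, 0)
  M2 = (+0.0530, -0.0530, 0)
  M3 = (-0.0530, -0.0530, 0)
rvec = (-0.3610, 0.4591, -0.4223), |rvec| = θ = 0.72072 rad = 41.294°
Rodrigues: sinθ=0.65992, 1−cosθ=0.24867; R = I + sinθ·[k]× + (1−cosθ)·[k]×²:
    [+0.81372 +0.30734 +0.49336]
    [-0.46602 +0.85224 +0.23773]
    [-0.34739 -0.42336 +0.83671]
t = (-0.0645, 0.0394, 0.5611) m
M0: Pc = R·M0+t = (-0.09134, +0.10927, +0.55707); u = 633.4·(-0.09134)/0.55707 + 305.2 = 201.3470, v = 589.3·(+0.10927)/0.55707 + 234.5 = 350.0887
M1: Pc = R·M1+t = (-0.00508, +0.05987, +0.52025); u = 633.4·(-0.00508)/0.52025 + 305.2 = 299.0104, v = 589.3·(+0.05987)/0.52025 + 234.5 = 302.3156
M2: Pc = R·M2+t = (-0.03766, -0.03047, +0.56513); u = 633.4·(-0.03766)/0.56513 + 305.2 = 262.9885, v = 589.3·(-0.03047)/0.56513 + 234.5 = 202.7291
M3: Pc = R·M3+t = (-0.12392, +0.01893, +0.60195); u = 633.4·(-0.12392)/0.60195 + 305.2 = 174.8097, v = 589.3·(+0.01893)/0.60195 + 234.5 = 253.0327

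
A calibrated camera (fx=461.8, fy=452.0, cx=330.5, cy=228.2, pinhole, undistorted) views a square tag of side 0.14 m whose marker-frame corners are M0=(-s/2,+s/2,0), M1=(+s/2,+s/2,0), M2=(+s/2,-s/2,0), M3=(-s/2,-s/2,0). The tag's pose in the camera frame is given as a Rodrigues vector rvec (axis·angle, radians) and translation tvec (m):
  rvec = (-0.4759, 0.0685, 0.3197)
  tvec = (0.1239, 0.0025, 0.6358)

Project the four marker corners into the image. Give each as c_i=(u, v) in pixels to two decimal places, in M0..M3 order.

c0=(357.00, 258.54) c1=(460.81, 289.97) c2=(479.92, 203.24) c3=(385.00, 177.16)

Intrinsics K: fx=461.8, fy=452.0, cx=330.5, cy=228.2
Marker side s = 0.14 m; corners in marker frame (Z=0):
  M0 = (-0.0700, +0.0700, 0)
  M1 = (+0.0700, +0.0700, 0)
  M2 = (+0.0700, -0.0700, 0)
  M3 = (-0.0700, -0.0700, 0)
rvec = (-0.4759, 0.0685, 0.3197), |rvec| = θ = 0.57739 rad = 33.082°
Rodrigues: sinθ=0.54584, 1−cosθ=0.16211; R = I + sinθ·[k]× + (1−cosθ)·[k]×²:
    [+0.94802 -0.31808 -0.00923]
    [+0.28638 +0.84017 +0.46054]
    [-0.13874 -0.43925 +0.88759]
t = (0.1239, 0.0025, 0.6358) m
M0: Pc = R·M0+t = (+0.03527, +0.04127, +0.61476); u = 461.8·(+0.03527)/0.61476 + 330.5 = 356.9964, v = 452.0·(+0.04127)/0.61476 + 228.2 = 258.5401
M1: Pc = R·M1+t = (+0.16800, +0.08136, +0.59534); u = 461.8·(+0.16800)/0.59534 + 330.5 = 460.8124, v = 452.0·(+0.08136)/0.59534 + 228.2 = 289.9697
M2: Pc = R·M2+t = (+0.21253, -0.03627, +0.65684); u = 461.8·(+0.21253)/0.65684 + 330.5 = 479.9209, v = 452.0·(-0.03627)/0.65684 + 228.2 = 203.2440
M3: Pc = R·M3+t = (+0.07980, -0.07636, +0.67626); u = 461.8·(+0.07980)/0.67626 + 330.5 = 384.9964, v = 452.0·(-0.07636)/0.67626 + 228.2 = 177.1633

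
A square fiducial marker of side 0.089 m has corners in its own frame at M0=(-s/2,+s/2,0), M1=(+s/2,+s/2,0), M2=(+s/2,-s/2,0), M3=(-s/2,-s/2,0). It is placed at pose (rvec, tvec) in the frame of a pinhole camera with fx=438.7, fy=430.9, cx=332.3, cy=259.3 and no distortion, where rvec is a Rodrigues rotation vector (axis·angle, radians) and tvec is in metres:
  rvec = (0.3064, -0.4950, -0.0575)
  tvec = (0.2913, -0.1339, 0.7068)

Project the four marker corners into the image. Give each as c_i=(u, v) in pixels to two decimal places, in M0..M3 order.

Intrinsics K: fx=438.7, fy=430.9, cx=332.3, cy=259.3
Marker side s = 0.089 m; corners in marker frame (Z=0):
  M0 = (-0.0445, +0.0445, 0)
  M1 = (+0.0445, +0.0445, 0)
  M2 = (+0.0445, -0.0445, 0)
  M3 = (-0.0445, -0.0445, 0)
rvec = (0.3064, -0.4950, -0.0575), |rvec| = θ = 0.58499 rad = 33.517°
Rodrigues: sinθ=0.55219, 1−cosθ=0.16628; R = I + sinθ·[k]× + (1−cosθ)·[k]×²:
    [+0.87934 -0.01942 -0.47581]
    [-0.12797 +0.95278 -0.27539]
    [+0.45869 +0.30305 +0.83532]
t = (0.2913, -0.1339, 0.7068) m
M0: Pc = R·M0+t = (+0.25131, -0.08581, +0.69987); u = 438.7·(+0.25131)/0.69987 + 332.3 = 489.8250, v = 430.9·(-0.08581)/0.69987 + 259.3 = 206.4704
M1: Pc = R·M1+t = (+0.32957, -0.09720, +0.74070); u = 438.7·(+0.32957)/0.74070 + 332.3 = 527.4954, v = 430.9·(-0.09720)/0.74070 + 259.3 = 202.7562
M2: Pc = R·M2+t = (+0.33129, -0.18199, +0.71373); u = 438.7·(+0.33129)/0.71373 + 332.3 = 535.9342, v = 430.9·(-0.18199)/0.71373 + 259.3 = 149.4246
M3: Pc = R·M3+t = (+0.25303, -0.17060, +0.67290); u = 438.7·(+0.25303)/0.67290 + 332.3 = 497.2658, v = 430.9·(-0.17060)/0.67290 + 259.3 = 150.0521

c0=(489.82, 206.47) c1=(527.50, 202.76) c2=(535.93, 149.42) c3=(497.27, 150.05)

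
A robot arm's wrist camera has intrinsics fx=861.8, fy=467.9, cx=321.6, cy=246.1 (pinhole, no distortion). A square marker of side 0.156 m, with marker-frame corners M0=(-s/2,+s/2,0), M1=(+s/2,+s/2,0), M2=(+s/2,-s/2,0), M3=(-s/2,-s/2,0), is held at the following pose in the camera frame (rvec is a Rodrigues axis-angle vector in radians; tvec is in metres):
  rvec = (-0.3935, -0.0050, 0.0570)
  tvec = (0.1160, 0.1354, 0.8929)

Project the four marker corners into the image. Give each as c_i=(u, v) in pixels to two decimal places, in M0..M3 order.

c0=(355.41, 356.05) c1=(511.06, 360.95) c2=(506.73, 280.54) c3=(361.16, 276.04)

Intrinsics K: fx=861.8, fy=467.9, cx=321.6, cy=246.1
Marker side s = 0.156 m; corners in marker frame (Z=0):
  M0 = (-0.0780, +0.0780, 0)
  M1 = (+0.0780, +0.0780, 0)
  M2 = (+0.0780, -0.0780, 0)
  M3 = (-0.0780, -0.0780, 0)
rvec = (-0.3935, -0.0050, 0.0570), |rvec| = θ = 0.39764 rad = 22.783°
Rodrigues: sinθ=0.38724, 1−cosθ=0.07802; R = I + sinθ·[k]× + (1−cosθ)·[k]×²:
    [+0.99838 -0.05454 -0.01594]
    [+0.05648 +0.92199 +0.38307]
    [-0.00620 -0.38335 +0.92358]
t = (0.1160, 0.1354, 0.8929) m
M0: Pc = R·M0+t = (+0.03387, +0.20291, +0.86348); u = 861.8·(+0.03387)/0.86348 + 321.6 = 355.4060, v = 467.9·(+0.20291)/0.86348 + 246.1 = 356.0519
M1: Pc = R·M1+t = (+0.18962, +0.21172, +0.86252); u = 861.8·(+0.18962)/0.86252 + 321.6 = 511.0628, v = 467.9·(+0.21172)/0.86252 + 246.1 = 360.9550
M2: Pc = R·M2+t = (+0.19813, +0.06789, +0.92232); u = 861.8·(+0.19813)/0.92232 + 321.6 = 506.7278, v = 467.9·(+0.06789)/0.92232 + 246.1 = 280.5413
M3: Pc = R·M3+t = (+0.04238, +0.05908, +0.92328); u = 861.8·(+0.04238)/0.92328 + 321.6 = 361.1578, v = 467.9·(+0.05908)/0.92328 + 246.1 = 276.0400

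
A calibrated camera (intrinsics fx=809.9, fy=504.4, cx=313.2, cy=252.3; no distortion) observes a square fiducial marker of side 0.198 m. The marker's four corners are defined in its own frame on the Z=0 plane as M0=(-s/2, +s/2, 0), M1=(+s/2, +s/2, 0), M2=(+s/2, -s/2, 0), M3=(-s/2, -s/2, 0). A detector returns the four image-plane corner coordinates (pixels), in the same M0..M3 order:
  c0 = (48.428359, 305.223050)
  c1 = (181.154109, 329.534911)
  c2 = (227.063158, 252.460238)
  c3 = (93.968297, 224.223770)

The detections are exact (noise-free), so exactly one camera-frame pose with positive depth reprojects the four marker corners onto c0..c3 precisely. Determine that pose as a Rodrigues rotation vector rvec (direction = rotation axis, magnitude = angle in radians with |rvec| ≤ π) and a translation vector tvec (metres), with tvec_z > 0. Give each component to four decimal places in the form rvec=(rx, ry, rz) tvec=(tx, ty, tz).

Intrinsics K: fx=809.9, fy=504.4, cx=313.2, cy=252.3
Marker side s = 0.198 m; corners in marker frame (Z=0):
  M0 = (-0.0990, +0.0990, 0)
  M1 = (+0.0990, +0.0990, 0)
  M2 = (+0.0990, -0.0990, 0)
  M3 = (-0.0990, -0.0990, 0)
Detected image corners:
  c0 = (48.428359, 305.223050) px
  c1 = (181.154109, 329.534911) px
  c2 = (227.063158, 252.460238) px
  c3 = (93.968297, 224.223770) px
Planar DLT: solve 8×8 A·h = b for H (H[2,2]=1):
  H  [+701.65844 -218.56219 +138.90283]
  H  [+193.97862 +423.96974 +278.49988]
  H  [+0.22086 +0.09001 +1.00000]
B = K⁻¹H; ‖b₁‖=0.856609, ‖b₂‖=0.856609; λ = 2/(‖b₁‖+‖b₂‖) = 1.167394, sign → tz>0 ⇒ λ=+1.167394
r₁ = λ·B[:,0] = (+0.91167,+0.31998,+0.25783); r₂ = λ·B[:,1] = (-0.35567,+0.92869,+0.10508)
r₃ = r₁×r₂ = (-0.20583,-0.18750,+0.96046); SVD([r₁ r₂ r₃]) → R = UVᵀ:
  R  [+0.91167 -0.35567 -0.20583]
  R  [+0.31998 +0.92869 -0.18750]
  R  [+0.25783 +0.10508 +0.96046]
t = (-0.25123, +0.06064, +1.16739) m
tr R = 2.800810; θ = arccos((tr R − 1)/2) = 0.450097 rad = 25.789°
axis k = ((R−Rᵀ)₃₂, (R−Rᵀ)₁₃, (R−Rᵀ)₂₁) / (2 sinθ) = (+0.336250, -0.532877, +0.776516)
rvec = θ·k = (+0.151345, -0.239846, +0.349507)

rvec=(0.1513, -0.2398, 0.3495) tvec=(-0.2512, 0.0606, 1.1674)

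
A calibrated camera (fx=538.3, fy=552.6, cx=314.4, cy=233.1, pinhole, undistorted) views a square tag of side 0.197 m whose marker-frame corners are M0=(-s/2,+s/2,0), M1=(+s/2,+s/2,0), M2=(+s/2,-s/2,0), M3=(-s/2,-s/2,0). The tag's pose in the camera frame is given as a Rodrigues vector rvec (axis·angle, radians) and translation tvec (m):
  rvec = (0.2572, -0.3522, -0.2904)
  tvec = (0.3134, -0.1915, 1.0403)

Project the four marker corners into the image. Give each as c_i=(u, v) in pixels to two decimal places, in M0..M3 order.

Intrinsics K: fx=538.3, fy=552.6, cx=314.4, cy=233.1
Marker side s = 0.197 m; corners in marker frame (Z=0):
  M0 = (-0.0985, +0.0985, 0)
  M1 = (+0.0985, +0.0985, 0)
  M2 = (+0.0985, -0.0985, 0)
  M3 = (-0.0985, -0.0985, 0)
rvec = (0.2572, -0.3522, -0.2904), |rvec| = θ = 0.52395 rad = 30.020°
Rodrigues: sinθ=0.50031, 1−cosθ=0.13415; R = I + sinθ·[k]× + (1−cosθ)·[k]×²:
    [+0.89817 +0.23303 -0.37280]
    [-0.32156 +0.92646 -0.19561]
    [+0.29981 +0.29557 +0.90706]
t = (0.3134, -0.1915, 1.0403) m
M0: Pc = R·M0+t = (+0.24788, -0.06857, +1.03988); u = 538.3·(+0.24788)/1.03988 + 314.4 = 442.7178, v = 552.6·(-0.06857)/1.03988 + 233.1 = 196.6617
M1: Pc = R·M1+t = (+0.42482, -0.13192, +1.09894); u = 538.3·(+0.42482)/1.09894 + 314.4 = 522.4927, v = 552.6·(-0.13192)/1.09894 + 233.1 = 166.7661
M2: Pc = R·M2+t = (+0.37892, -0.31443, +1.04072); u = 538.3·(+0.37892)/1.04072 + 314.4 = 510.3908, v = 552.6·(-0.31443)/1.04072 + 233.1 = 66.1437
M3: Pc = R·M3+t = (+0.20198, -0.25108, +0.98166); u = 538.3·(+0.20198)/0.98166 + 314.4 = 425.1558, v = 552.6·(-0.25108)/0.98166 + 233.1 = 91.7587

c0=(442.72, 196.66) c1=(522.49, 166.77) c2=(510.39, 66.14) c3=(425.16, 91.76)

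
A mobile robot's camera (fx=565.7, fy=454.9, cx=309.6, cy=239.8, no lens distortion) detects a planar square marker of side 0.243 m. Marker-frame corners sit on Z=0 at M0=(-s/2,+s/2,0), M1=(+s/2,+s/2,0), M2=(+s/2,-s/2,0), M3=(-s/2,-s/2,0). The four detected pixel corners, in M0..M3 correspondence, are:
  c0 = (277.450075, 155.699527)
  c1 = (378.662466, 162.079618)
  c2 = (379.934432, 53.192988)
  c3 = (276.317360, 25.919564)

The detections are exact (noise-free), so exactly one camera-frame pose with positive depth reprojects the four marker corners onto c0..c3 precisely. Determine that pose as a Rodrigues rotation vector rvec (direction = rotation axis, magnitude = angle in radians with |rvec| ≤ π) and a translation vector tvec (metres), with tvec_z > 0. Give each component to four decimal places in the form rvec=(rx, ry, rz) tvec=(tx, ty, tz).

Intrinsics K: fx=565.7, fy=454.9, cx=309.6, cy=239.8
Marker side s = 0.243 m; corners in marker frame (Z=0):
  M0 = (-0.1215, +0.1215, 0)
  M1 = (+0.1215, +0.1215, 0)
  M2 = (+0.1215, -0.1215, 0)
  M3 = (-0.1215, -0.1215, 0)
Detected image corners:
  c0 = (277.450075, 155.699527) px
  c1 = (378.662466, 162.079618) px
  c2 = (379.934432, 53.192988) px
  c3 = (276.317360, 25.919564) px
Planar DLT: solve 8×8 A·h = b for H (H[2,2]=1):
  H  [+653.30184 +31.14796 +332.48827]
  H  [+138.87117 +497.02666 +100.64942]
  H  [+0.70682 +0.09711 +1.00000]
B = K⁻¹H; ‖b₁‖=1.045937, ‖b₂‖=1.045937; λ = 2/(‖b₁‖+‖b₂‖) = 0.956081, sign → tz>0 ⇒ λ=+0.956081
r₁ = λ·B[:,0] = (+0.73429,-0.06436,+0.67577); r₂ = λ·B[:,1] = (+0.00183,+0.99568,+0.09284)
r₃ = r₁×r₂ = (-0.67883,-0.06693,+0.73124); SVD([r₁ r₂ r₃]) → R = UVᵀ:
  R  [+0.73429 +0.00183 -0.67883]
  R  [-0.06436 +0.99568 -0.06693]
  R  [+0.67577 +0.09284 +0.73124]
t = (+0.03868, -0.29246, +0.95608) m
tr R = 2.461211; θ = arccos((tr R − 1)/2) = 0.751588 rad = 43.063°
axis k = ((R−Rᵀ)₃₂, (R−Rᵀ)₁₃, (R−Rᵀ)₂₁) / (2 sinθ) = (+0.117000, -0.991948, -0.048473)
rvec = θ·k = (+0.087935, -0.745537, -0.036432)

rvec=(0.0879, -0.7455, -0.0364) tvec=(0.0387, -0.2925, 0.9561)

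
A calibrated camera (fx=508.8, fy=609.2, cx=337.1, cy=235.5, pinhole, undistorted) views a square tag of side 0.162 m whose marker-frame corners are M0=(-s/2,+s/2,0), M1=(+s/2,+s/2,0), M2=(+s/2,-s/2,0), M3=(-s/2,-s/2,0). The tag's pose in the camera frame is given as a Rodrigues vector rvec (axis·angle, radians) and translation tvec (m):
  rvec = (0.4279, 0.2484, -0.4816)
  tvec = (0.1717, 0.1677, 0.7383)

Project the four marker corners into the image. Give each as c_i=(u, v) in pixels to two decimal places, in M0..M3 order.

c0=(428.46, 438.82) c1=(530.83, 400.94) c2=(486.64, 298.70) c3=(379.88, 346.76)

Intrinsics K: fx=508.8, fy=609.2, cx=337.1, cy=235.5
Marker side s = 0.162 m; corners in marker frame (Z=0):
  M0 = (-0.0810, +0.0810, 0)
  M1 = (+0.0810, +0.0810, 0)
  M2 = (+0.0810, -0.0810, 0)
  M3 = (-0.0810, -0.0810, 0)
rvec = (0.4279, 0.2484, -0.4816), |rvec| = θ = 0.69046 rad = 39.561°
Rodrigues: sinθ=0.63689, 1−cosθ=0.22905; R = I + sinθ·[k]× + (1−cosθ)·[k]×²:
    [+0.85892 +0.49530 +0.13012]
    [-0.39317 +0.80060 -0.45218]
    [-0.32814 +0.33723 +0.88239]
t = (0.1717, 0.1677, 0.7383) m
M0: Pc = R·M0+t = (+0.14225, +0.26439, +0.79219); u = 508.8·(+0.14225)/0.79219 + 337.1 = 428.4605, v = 609.2·(+0.26439)/0.79219 + 235.5 = 438.8205
M1: Pc = R·M1+t = (+0.28139, +0.20070, +0.73904); u = 508.8·(+0.28139)/0.73904 + 337.1 = 530.8284, v = 609.2·(+0.20070)/0.73904 + 235.5 = 400.9417
M2: Pc = R·M2+t = (+0.20115, +0.07101, +0.68441); u = 508.8·(+0.20115)/0.68441 + 337.1 = 486.6410, v = 609.2·(+0.07101)/0.68441 + 235.5 = 298.7027
M3: Pc = R·M3+t = (+0.06201, +0.13470, +0.73756); u = 508.8·(+0.06201)/0.73756 + 337.1 = 379.8755, v = 609.2·(+0.13470)/0.73756 + 235.5 = 346.7558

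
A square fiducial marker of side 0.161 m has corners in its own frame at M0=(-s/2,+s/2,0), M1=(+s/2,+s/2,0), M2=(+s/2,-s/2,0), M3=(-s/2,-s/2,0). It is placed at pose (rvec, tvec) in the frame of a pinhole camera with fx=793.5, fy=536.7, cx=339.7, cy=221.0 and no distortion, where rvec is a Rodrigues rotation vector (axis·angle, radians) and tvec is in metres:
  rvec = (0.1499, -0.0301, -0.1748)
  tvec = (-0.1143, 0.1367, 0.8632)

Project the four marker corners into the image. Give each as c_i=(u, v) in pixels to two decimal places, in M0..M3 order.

c0=(176.49, 361.74) c1=(320.43, 344.01) c2=(294.25, 248.83) c3=(146.10, 266.76)

Intrinsics K: fx=793.5, fy=536.7, cx=339.7, cy=221.0
Marker side s = 0.161 m; corners in marker frame (Z=0):
  M0 = (-0.0805, +0.0805, 0)
  M1 = (+0.0805, +0.0805, 0)
  M2 = (+0.0805, -0.0805, 0)
  M3 = (-0.0805, -0.0805, 0)
rvec = (0.1499, -0.0301, -0.1748), |rvec| = θ = 0.23223 rad = 13.306°
Rodrigues: sinθ=0.23015, 1−cosθ=0.02684; R = I + sinθ·[k]× + (1−cosθ)·[k]×²:
    [+0.98434 +0.17099 -0.04287]
    [-0.17548 +0.97361 -0.14594]
    [+0.01679 +0.15118 +0.98836]
t = (-0.1143, 0.1367, 0.8632) m
M0: Pc = R·M0+t = (-0.17977, +0.22920, +0.87402); u = 793.5·(-0.17977)/0.87402 + 339.7 = 176.4867, v = 536.7·(+0.22920)/0.87402 + 221.0 = 361.7435
M1: Pc = R·M1+t = (-0.02130, +0.20095, +0.87672); u = 793.5·(-0.02130)/0.87672 + 339.7 = 320.4253, v = 536.7·(+0.20095)/0.87672 + 221.0 = 344.0146
M2: Pc = R·M2+t = (-0.04883, +0.04420, +0.85238); u = 793.5·(-0.04883)/0.85238 + 339.7 = 294.2477, v = 536.7·(+0.04420)/0.85238 + 221.0 = 248.8296
M3: Pc = R·M3+t = (-0.20730, +0.07245, +0.84968); u = 793.5·(-0.20730)/0.84968 + 339.7 = 146.1027, v = 536.7·(+0.07245)/0.84968 + 221.0 = 266.7635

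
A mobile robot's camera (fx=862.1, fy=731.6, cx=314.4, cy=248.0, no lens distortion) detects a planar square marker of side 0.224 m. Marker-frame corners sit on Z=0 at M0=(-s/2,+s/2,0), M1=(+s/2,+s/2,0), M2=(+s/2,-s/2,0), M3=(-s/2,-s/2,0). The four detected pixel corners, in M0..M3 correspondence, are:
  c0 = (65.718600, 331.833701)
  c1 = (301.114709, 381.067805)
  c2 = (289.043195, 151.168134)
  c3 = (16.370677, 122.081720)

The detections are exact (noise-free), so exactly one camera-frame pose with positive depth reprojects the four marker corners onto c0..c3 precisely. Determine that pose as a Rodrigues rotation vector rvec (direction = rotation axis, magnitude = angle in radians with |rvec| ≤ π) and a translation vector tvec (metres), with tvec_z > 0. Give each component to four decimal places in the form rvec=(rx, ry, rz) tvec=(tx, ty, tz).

rvec=(0.4932, 0.3973, 0.0714) tvec=(-0.1167, 0.0056, 0.6585)

Intrinsics K: fx=862.1, fy=731.6, cx=314.4, cy=248.0
Marker side s = 0.224 m; corners in marker frame (Z=0):
  M0 = (-0.1120, +0.1120, 0)
  M1 = (+0.1120, +0.1120, 0)
  M2 = (+0.1120, -0.1120, 0)
  M3 = (-0.1120, -0.1120, 0)
Detected image corners:
  c0 = (65.718600, 331.833701) px
  c1 = (301.114709, 381.067805) px
  c2 = (289.043195, 151.168134) px
  c3 = (16.370677, 122.081720) px
Planar DLT: solve 8×8 A·h = b for H (H[2,2]=1):
  H  [+1037.04907 +263.11804 +161.65457]
  H  [+45.95108 +1156.17750 +254.22323]
  H  [-0.53744 +0.72005 +1.00000]
B = K⁻¹H; ‖b₁‖=1.518508, ‖b₂‖=1.518508; λ = 2/(‖b₁‖+‖b₂‖) = 0.658541, sign → tz>0 ⇒ λ=+0.658541
r₁ = λ·B[:,0] = (+0.92125,+0.16134,-0.35392); r₂ = λ·B[:,1] = (+0.02806,+0.87998,+0.47418)
r₃ = r₁×r₂ = (+0.38795,-0.44677,+0.80616); SVD([r₁ r₂ r₃]) → R = UVᵀ:
  R  [+0.92125 +0.02806 +0.38795]
  R  [+0.16134 +0.87998 -0.44677]
  R  [-0.35392 +0.47418 +0.80616]
t = (-0.11668, +0.00560, +0.65854) m
tr R = 2.607391; θ = arccos((tr R − 1)/2) = 0.637316 rad = 36.516°
axis k = ((R−Rᵀ)₃₂, (R−Rᵀ)₁₃, (R−Rᵀ)₂₁) / (2 sinθ) = (+0.773858, +0.623379, +0.111989)
rvec = θ·k = (+0.493193, +0.397290, +0.071372)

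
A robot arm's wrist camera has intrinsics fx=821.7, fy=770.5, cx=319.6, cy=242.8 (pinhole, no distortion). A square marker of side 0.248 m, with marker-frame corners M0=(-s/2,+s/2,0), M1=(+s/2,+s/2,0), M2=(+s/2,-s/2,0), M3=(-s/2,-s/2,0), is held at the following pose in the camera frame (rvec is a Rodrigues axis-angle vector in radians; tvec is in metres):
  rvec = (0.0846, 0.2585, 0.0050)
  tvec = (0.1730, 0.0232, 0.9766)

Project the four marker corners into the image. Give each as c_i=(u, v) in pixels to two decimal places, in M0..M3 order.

Intrinsics K: fx=821.7, fy=770.5, cx=319.6, cy=242.8
Marker side s = 0.248 m; corners in marker frame (Z=0):
  M0 = (-0.1240, +0.1240, 0)
  M1 = (+0.1240, +0.1240, 0)
  M2 = (+0.1240, -0.1240, 0)
  M3 = (-0.1240, -0.1240, 0)
rvec = (0.0846, 0.2585, 0.0050), |rvec| = θ = 0.27204 rad = 15.587°
Rodrigues: sinθ=0.26869, 1−cosθ=0.03677; R = I + sinθ·[k]× + (1−cosθ)·[k]×²:
    [+0.96678 +0.00593 +0.25553]
    [+0.01581 +0.99643 -0.08292]
    [-0.25511 +0.08420 +0.96324]
t = (0.1730, 0.0232, 0.9766) m
M0: Pc = R·M0+t = (+0.05385, +0.14480, +1.01868); u = 821.7·(+0.05385)/1.01868 + 319.6 = 363.0407, v = 770.5·(+0.14480)/1.01868 + 242.8 = 352.3212
M1: Pc = R·M1+t = (+0.29362, +0.14872, +0.95541); u = 821.7·(+0.29362)/0.95541 + 319.6 = 572.1252, v = 770.5·(+0.14872)/0.95541 + 242.8 = 362.7350
M2: Pc = R·M2+t = (+0.29215, -0.09840, +0.93452); u = 821.7·(+0.29215)/0.93452 + 319.6 = 576.4752, v = 770.5·(-0.09840)/0.93452 + 242.8 = 161.6729
M3: Pc = R·M3+t = (+0.05238, -0.10232, +0.99779); u = 821.7·(+0.05238)/0.99779 + 319.6 = 362.7390, v = 770.5·(-0.10232)/0.99779 + 242.8 = 163.7901

c0=(363.04, 352.32) c1=(572.13, 362.73) c2=(576.48, 161.67) c3=(362.74, 163.79)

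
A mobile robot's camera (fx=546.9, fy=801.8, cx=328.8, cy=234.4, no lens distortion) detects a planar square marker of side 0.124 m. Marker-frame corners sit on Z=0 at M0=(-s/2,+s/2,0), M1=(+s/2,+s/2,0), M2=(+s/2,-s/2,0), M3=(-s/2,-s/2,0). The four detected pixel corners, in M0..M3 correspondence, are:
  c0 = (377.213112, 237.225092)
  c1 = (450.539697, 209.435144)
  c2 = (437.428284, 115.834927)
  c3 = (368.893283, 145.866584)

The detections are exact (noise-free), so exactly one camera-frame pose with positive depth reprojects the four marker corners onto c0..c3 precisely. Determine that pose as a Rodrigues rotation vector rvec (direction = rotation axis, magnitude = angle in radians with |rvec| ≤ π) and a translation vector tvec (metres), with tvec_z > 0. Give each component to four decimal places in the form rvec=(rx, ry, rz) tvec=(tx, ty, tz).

rvec=(-0.4485, 0.3825, -0.1725) tvec=(0.1326, -0.0670, 0.9203)

Intrinsics K: fx=546.9, fy=801.8, cx=328.8, cy=234.4
Marker side s = 0.124 m; corners in marker frame (Z=0):
  M0 = (-0.0620, +0.0620, 0)
  M1 = (+0.0620, +0.0620, 0)
  M2 = (+0.0620, -0.0620, 0)
  M3 = (-0.0620, -0.0620, 0)
Detected image corners:
  c0 = (377.213112, 237.225092) px
  c1 = (450.539697, 209.435144) px
  c2 = (437.428284, 115.834927) px
  c3 = (368.893283, 145.866584) px
Planar DLT: solve 8×8 A·h = b for H (H[2,2]=1):
  H  [+428.73872 -114.99857 +407.58710]
  H  [-295.28457 +658.47476 +175.99296]
  H  [-0.34930 -0.49201 +1.00000]
B = K⁻¹H; ‖b₁‖=1.086635, ‖b₂‖=1.086635; λ = 2/(‖b₁‖+‖b₂‖) = 0.920273, sign → tz>0 ⇒ λ=+0.920273
r₁ = λ·B[:,0] = (+0.91470,-0.24494,-0.32145); r₂ = λ·B[:,1] = (+0.07871,+0.88814,-0.45279)
r₃ = r₁×r₂ = (+0.39640,+0.38886,+0.83166); SVD([r₁ r₂ r₃]) → R = UVᵀ:
  R  [+0.91470 +0.07871 +0.39640]
  R  [-0.24494 +0.88814 +0.38886]
  R  [-0.32145 -0.45279 +0.83166]
t = (+0.13258, -0.06704, +0.92027) m
tr R = 2.634496; θ = arccos((tr R − 1)/2) = 0.614177 rad = 35.190°
axis k = ((R−Rᵀ)₃₂, (R−Rᵀ)₁₃, (R−Rᵀ)₂₁) / (2 sinθ) = (-0.730234, +0.622820, -0.280808)
rvec = θ·k = (-0.448493, +0.382522, -0.172466)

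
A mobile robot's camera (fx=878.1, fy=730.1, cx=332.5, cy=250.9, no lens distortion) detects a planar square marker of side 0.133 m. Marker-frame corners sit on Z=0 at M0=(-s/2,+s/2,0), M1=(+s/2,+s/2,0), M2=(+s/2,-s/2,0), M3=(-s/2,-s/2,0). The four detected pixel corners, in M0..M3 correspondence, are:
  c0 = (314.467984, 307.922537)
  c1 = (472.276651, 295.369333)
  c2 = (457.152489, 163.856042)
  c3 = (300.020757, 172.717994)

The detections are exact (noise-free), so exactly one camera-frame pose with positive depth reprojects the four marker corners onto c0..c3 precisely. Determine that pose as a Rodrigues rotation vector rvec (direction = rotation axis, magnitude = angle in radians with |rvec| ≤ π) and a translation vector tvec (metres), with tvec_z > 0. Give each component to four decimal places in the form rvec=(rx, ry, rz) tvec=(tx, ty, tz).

rvec=(-0.0438, -0.1466, -0.0867) tvec=(0.0450, -0.0161, 0.7243)

Intrinsics K: fx=878.1, fy=730.1, cx=332.5, cy=250.9
Marker side s = 0.133 m; corners in marker frame (Z=0):
  M0 = (-0.0665, +0.0665, 0)
  M1 = (+0.0665, +0.0665, 0)
  M2 = (+0.0665, -0.0665, 0)
  M3 = (-0.0665, -0.0665, 0)
Detected image corners:
  c0 = (314.467984, 307.922537) px
  c1 = (472.276651, 295.369333) px
  c2 = (457.152489, 163.856042) px
  c3 = (300.020757, 172.717994) px
Planar DLT: solve 8×8 A·h = b for H (H[2,2]=1):
  H  [+1262.71000 +91.33698 +387.02218]
  H  [-32.53205 +990.41556 +234.66561]
  H  [+0.20398 -0.05147 +1.00000]
B = K⁻¹H; ‖b₁‖=1.380736, ‖b₂‖=1.380736; λ = 2/(‖b₁‖+‖b₂‖) = 0.724251, sign → tz>0 ⇒ λ=+0.724251
r₁ = λ·B[:,0] = (+0.98554,-0.08304,+0.14773); r₂ = λ·B[:,1] = (+0.08945,+0.99529,-0.03728)
r₃ = r₁×r₂ = (-0.14394,+0.04996,+0.98832); SVD([r₁ r₂ r₃]) → R = UVᵀ:
  R  [+0.98554 +0.08945 -0.14394]
  R  [-0.08304 +0.99529 +0.04996]
  R  [+0.14773 -0.03728 +0.98832]
t = (+0.04497, -0.01610, +0.72425) m
tr R = 2.969153; θ = arccos((tr R − 1)/2) = 0.175861 rad = 10.076°
axis k = ((R−Rᵀ)₃₂, (R−Rᵀ)₁₃, (R−Rᵀ)₂₁) / (2 sinθ) = (-0.249311, -0.833569, -0.492957)
rvec = θ·k = (-0.043844, -0.146592, -0.086692)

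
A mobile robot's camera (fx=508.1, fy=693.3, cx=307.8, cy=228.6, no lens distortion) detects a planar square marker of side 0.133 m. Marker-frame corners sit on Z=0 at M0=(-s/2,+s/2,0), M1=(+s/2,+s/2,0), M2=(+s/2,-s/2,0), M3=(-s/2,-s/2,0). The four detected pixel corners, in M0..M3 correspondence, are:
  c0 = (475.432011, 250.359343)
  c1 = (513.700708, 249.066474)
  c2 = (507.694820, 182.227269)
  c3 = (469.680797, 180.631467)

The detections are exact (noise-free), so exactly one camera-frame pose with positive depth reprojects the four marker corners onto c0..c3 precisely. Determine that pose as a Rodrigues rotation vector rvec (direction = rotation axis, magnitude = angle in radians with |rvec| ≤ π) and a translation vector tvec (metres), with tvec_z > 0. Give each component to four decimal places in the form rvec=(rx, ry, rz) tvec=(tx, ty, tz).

Intrinsics K: fx=508.1, fy=693.3, cx=307.8, cy=228.6
Marker side s = 0.133 m; corners in marker frame (Z=0):
  M0 = (-0.0665, +0.0665, 0)
  M1 = (+0.0665, +0.0665, 0)
  M2 = (+0.0665, -0.0665, 0)
  M3 = (-0.0665, -0.0665, 0)
Detected image corners:
  c0 = (475.432011, 250.359343) px
  c1 = (513.700708, 249.066474) px
  c2 = (507.694820, 182.227269) px
  c3 = (469.680797, 180.631467) px
Planar DLT: solve 8×8 A·h = b for H (H[2,2]=1):
  H  [+443.25367 -4.57964 +492.01135]
  H  [+69.82592 +491.78235 +215.34738]
  H  [+0.31830 -0.09926 +1.00000]
B = K⁻¹H; ‖b₁‖=0.750417, ‖b₂‖=0.750417; λ = 2/(‖b₁‖+‖b₂‖) = 1.332592, sign → tz>0 ⇒ λ=+1.332592
r₁ = λ·B[:,0] = (+0.90557,-0.00564,+0.42416); r₂ = λ·B[:,1] = (+0.06812,+0.98887,-0.13227)
r₃ = r₁×r₂ = (-0.41869,+0.14868,+0.89588); SVD([r₁ r₂ r₃]) → R = UVᵀ:
  R  [+0.90557 +0.06812 -0.41869]
  R  [-0.00564 +0.98887 +0.14868]
  R  [+0.42416 -0.13227 +0.89588]
t = (+0.48313, -0.02547, +1.33259) m
tr R = 2.790316; θ = arccos((tr R − 1)/2) = 0.462011 rad = 26.471°
axis k = ((R−Rᵀ)₃₂, (R−Rᵀ)₁₃, (R−Rᵀ)₂₁) / (2 sinθ) = (-0.315146, -0.945429, -0.082741)
rvec = θ·k = (-0.145601, -0.436799, -0.038227)

rvec=(-0.1456, -0.4368, -0.0382) tvec=(0.4831, -0.0255, 1.3326)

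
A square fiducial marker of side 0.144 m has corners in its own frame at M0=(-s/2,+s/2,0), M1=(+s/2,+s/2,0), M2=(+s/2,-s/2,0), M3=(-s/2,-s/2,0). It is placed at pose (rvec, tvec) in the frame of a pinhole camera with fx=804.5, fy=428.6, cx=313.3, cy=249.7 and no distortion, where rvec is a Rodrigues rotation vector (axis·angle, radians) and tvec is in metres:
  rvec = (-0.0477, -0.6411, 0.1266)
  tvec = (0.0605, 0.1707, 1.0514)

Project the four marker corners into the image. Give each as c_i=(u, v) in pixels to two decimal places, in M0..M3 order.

Intrinsics K: fx=804.5, fy=428.6, cx=313.3, cy=249.7
Marker side s = 0.144 m; corners in marker frame (Z=0):
  M0 = (-0.0720, +0.0720, 0)
  M1 = (+0.0720, +0.0720, 0)
  M2 = (+0.0720, -0.0720, 0)
  M3 = (-0.0720, -0.0720, 0)
rvec = (-0.0477, -0.6411, 0.1266), |rvec| = θ = 0.65522 rad = 37.541°
Rodrigues: sinθ=0.60933, 1−cosθ=0.20709; R = I + sinθ·[k]× + (1−cosθ)·[k]×²:
    [+0.79401 -0.10298 -0.59912]
    [+0.13248 +0.99117 +0.00521]
    [+0.59329 -0.08351 +0.80065]
t = (0.0605, 0.1707, 1.0514) m
M0: Pc = R·M0+t = (-0.00408, +0.23253, +1.00267); u = 804.5·(-0.00408)/1.00267 + 313.3 = 310.0235, v = 428.6·(+0.23253)/1.00267 + 249.7 = 349.0950
M1: Pc = R·M1+t = (+0.11025, +0.25160, +1.08810); u = 804.5·(+0.11025)/1.08810 + 313.3 = 394.8174, v = 428.6·(+0.25160)/1.08810 + 249.7 = 348.8055
M2: Pc = R·M2+t = (+0.12508, +0.10887, +1.10013); u = 804.5·(+0.12508)/1.10013 + 313.3 = 404.7708, v = 428.6·(+0.10887)/1.10013 + 249.7 = 292.1165
M3: Pc = R·M3+t = (+0.01075, +0.08980, +1.01470); u = 804.5·(+0.01075)/1.01470 + 313.3 = 321.8199, v = 428.6·(+0.08980)/1.01470 + 249.7 = 287.6295

c0=(310.02, 349.09) c1=(394.82, 348.81) c2=(404.77, 292.12) c3=(321.82, 287.63)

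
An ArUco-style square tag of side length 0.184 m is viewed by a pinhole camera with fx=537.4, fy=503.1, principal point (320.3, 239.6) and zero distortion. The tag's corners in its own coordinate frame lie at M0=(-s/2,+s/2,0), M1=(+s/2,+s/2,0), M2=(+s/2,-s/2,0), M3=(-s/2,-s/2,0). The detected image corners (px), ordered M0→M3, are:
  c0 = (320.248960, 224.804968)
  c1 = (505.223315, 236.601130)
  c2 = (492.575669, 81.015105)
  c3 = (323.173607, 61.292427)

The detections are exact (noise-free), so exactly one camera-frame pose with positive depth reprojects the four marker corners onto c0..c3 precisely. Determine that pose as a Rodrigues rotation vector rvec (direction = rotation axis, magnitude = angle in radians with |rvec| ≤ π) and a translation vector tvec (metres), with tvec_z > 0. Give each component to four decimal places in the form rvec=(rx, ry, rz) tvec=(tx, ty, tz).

Intrinsics K: fx=537.4, fy=503.1, cx=320.3, cy=239.6
Marker side s = 0.184 m; corners in marker frame (Z=0):
  M0 = (-0.0920, +0.0920, 0)
  M1 = (+0.0920, +0.0920, 0)
  M2 = (+0.0920, -0.0920, 0)
  M3 = (-0.0920, -0.0920, 0)
Detected image corners:
  c0 = (320.248960, 224.804968) px
  c1 = (505.223315, 236.601130) px
  c2 = (492.575669, 81.015105) px
  c3 = (323.173607, 61.292427) px
Planar DLT: solve 8×8 A·h = b for H (H[2,2]=1):
  H  [+1091.58119 -171.89895 +412.78889]
  H  [+134.61472 +793.07908 +147.58940]
  H  [+0.31804 -0.48637 +1.00000]
B = K⁻¹H; ‖b₁‖=1.872530, ‖b₂‖=1.872530; λ = 2/(‖b₁‖+‖b₂‖) = 0.534037, sign → tz>0 ⇒ λ=+0.534037
r₁ = λ·B[:,0] = (+0.98352,+0.06200,+0.16985); r₂ = λ·B[:,1] = (-0.01602,+0.96555,-0.25974)
r₃ = r₁×r₂ = (-0.18010,+0.25274,+0.95063); SVD([r₁ r₂ r₃]) → R = UVᵀ:
  R  [+0.98352 -0.01602 -0.18010]
  R  [+0.06200 +0.96555 +0.25274]
  R  [+0.16985 -0.25974 +0.95063]
t = (+0.09191, -0.09767, +0.53404) m
tr R = 2.899690; θ = arccos((tr R − 1)/2) = 0.318057 rad = 18.223°
axis k = ((R−Rᵀ)₃₂, (R−Rᵀ)₁₃, (R−Rᵀ)₂₁) / (2 sinθ) = (-0.819376, -0.559520, +0.124741)
rvec = θ·k = (-0.260608, -0.177959, +0.039675)

rvec=(-0.2606, -0.1780, 0.0397) tvec=(0.0919, -0.0977, 0.5340)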